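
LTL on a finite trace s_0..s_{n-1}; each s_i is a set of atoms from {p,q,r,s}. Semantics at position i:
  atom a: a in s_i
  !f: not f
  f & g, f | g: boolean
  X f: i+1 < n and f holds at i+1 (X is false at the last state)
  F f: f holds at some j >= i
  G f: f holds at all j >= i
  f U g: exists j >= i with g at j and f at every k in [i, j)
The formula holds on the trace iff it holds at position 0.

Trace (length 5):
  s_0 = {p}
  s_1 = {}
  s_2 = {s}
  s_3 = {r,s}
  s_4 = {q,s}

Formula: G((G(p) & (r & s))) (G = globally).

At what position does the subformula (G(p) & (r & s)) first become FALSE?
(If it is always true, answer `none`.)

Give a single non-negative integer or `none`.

Answer: 0

Derivation:
s_0={p}: (G(p) & (r & s))=False G(p)=False p=True (r & s)=False r=False s=False
s_1={}: (G(p) & (r & s))=False G(p)=False p=False (r & s)=False r=False s=False
s_2={s}: (G(p) & (r & s))=False G(p)=False p=False (r & s)=False r=False s=True
s_3={r,s}: (G(p) & (r & s))=False G(p)=False p=False (r & s)=True r=True s=True
s_4={q,s}: (G(p) & (r & s))=False G(p)=False p=False (r & s)=False r=False s=True
G((G(p) & (r & s))) holds globally = False
First violation at position 0.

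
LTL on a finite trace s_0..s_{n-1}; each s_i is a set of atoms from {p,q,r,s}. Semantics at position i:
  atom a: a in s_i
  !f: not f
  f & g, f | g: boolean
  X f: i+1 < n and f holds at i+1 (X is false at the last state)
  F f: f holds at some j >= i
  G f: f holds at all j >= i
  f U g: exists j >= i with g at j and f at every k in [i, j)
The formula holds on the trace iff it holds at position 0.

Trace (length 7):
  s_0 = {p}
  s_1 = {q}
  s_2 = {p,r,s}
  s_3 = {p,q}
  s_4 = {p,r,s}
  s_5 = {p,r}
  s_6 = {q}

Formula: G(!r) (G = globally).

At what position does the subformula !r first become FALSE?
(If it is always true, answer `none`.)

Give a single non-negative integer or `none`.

Answer: 2

Derivation:
s_0={p}: !r=True r=False
s_1={q}: !r=True r=False
s_2={p,r,s}: !r=False r=True
s_3={p,q}: !r=True r=False
s_4={p,r,s}: !r=False r=True
s_5={p,r}: !r=False r=True
s_6={q}: !r=True r=False
G(!r) holds globally = False
First violation at position 2.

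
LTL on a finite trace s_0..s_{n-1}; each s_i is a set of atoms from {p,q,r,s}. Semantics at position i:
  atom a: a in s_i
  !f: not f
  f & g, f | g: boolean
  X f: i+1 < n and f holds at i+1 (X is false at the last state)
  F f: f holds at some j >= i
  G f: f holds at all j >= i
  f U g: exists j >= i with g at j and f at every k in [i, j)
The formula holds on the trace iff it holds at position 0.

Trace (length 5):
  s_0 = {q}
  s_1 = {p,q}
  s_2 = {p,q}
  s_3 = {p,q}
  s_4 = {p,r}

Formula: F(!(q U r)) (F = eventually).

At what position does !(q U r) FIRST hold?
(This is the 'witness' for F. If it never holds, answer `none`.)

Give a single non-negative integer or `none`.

s_0={q}: !(q U r)=False (q U r)=True q=True r=False
s_1={p,q}: !(q U r)=False (q U r)=True q=True r=False
s_2={p,q}: !(q U r)=False (q U r)=True q=True r=False
s_3={p,q}: !(q U r)=False (q U r)=True q=True r=False
s_4={p,r}: !(q U r)=False (q U r)=True q=False r=True
F(!(q U r)) does not hold (no witness exists).

Answer: none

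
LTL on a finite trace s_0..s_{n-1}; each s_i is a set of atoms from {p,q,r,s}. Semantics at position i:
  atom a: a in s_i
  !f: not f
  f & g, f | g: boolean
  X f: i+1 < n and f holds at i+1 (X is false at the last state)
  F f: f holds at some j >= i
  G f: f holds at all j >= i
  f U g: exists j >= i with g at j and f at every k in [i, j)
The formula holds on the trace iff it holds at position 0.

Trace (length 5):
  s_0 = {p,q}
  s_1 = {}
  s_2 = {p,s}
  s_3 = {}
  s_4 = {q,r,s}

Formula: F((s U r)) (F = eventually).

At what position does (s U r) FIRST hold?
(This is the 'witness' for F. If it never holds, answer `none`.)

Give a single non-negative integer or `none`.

s_0={p,q}: (s U r)=False s=False r=False
s_1={}: (s U r)=False s=False r=False
s_2={p,s}: (s U r)=False s=True r=False
s_3={}: (s U r)=False s=False r=False
s_4={q,r,s}: (s U r)=True s=True r=True
F((s U r)) holds; first witness at position 4.

Answer: 4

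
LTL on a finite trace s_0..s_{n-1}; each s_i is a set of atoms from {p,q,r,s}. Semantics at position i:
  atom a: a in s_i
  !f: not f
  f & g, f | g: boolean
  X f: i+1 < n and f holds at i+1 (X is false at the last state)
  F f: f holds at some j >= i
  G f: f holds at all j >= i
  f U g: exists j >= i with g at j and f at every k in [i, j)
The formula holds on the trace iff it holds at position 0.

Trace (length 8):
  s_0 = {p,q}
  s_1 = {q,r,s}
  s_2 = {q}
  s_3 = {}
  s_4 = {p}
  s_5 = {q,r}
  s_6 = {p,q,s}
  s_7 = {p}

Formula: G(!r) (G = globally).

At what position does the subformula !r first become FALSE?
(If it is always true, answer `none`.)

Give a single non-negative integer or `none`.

Answer: 1

Derivation:
s_0={p,q}: !r=True r=False
s_1={q,r,s}: !r=False r=True
s_2={q}: !r=True r=False
s_3={}: !r=True r=False
s_4={p}: !r=True r=False
s_5={q,r}: !r=False r=True
s_6={p,q,s}: !r=True r=False
s_7={p}: !r=True r=False
G(!r) holds globally = False
First violation at position 1.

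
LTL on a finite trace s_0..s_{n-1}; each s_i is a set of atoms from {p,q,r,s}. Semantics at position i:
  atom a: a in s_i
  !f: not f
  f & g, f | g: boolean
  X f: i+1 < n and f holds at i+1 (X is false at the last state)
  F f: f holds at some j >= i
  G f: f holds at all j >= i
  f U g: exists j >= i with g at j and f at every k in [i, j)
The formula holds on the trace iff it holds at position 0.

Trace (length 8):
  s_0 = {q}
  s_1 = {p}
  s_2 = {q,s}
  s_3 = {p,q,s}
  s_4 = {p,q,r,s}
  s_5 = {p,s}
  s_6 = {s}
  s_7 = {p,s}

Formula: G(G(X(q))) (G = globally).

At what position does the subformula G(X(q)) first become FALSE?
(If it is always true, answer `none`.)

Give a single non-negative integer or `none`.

Answer: 0

Derivation:
s_0={q}: G(X(q))=False X(q)=False q=True
s_1={p}: G(X(q))=False X(q)=True q=False
s_2={q,s}: G(X(q))=False X(q)=True q=True
s_3={p,q,s}: G(X(q))=False X(q)=True q=True
s_4={p,q,r,s}: G(X(q))=False X(q)=False q=True
s_5={p,s}: G(X(q))=False X(q)=False q=False
s_6={s}: G(X(q))=False X(q)=False q=False
s_7={p,s}: G(X(q))=False X(q)=False q=False
G(G(X(q))) holds globally = False
First violation at position 0.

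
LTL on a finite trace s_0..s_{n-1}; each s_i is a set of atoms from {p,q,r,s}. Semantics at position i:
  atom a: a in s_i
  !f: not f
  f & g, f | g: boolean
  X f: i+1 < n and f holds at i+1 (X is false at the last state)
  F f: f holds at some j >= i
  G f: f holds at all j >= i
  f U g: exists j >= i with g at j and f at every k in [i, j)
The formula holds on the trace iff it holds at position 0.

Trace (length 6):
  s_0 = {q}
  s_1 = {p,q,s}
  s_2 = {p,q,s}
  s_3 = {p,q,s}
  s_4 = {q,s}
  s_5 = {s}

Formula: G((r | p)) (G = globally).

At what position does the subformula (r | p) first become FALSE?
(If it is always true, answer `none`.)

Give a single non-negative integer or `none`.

Answer: 0

Derivation:
s_0={q}: (r | p)=False r=False p=False
s_1={p,q,s}: (r | p)=True r=False p=True
s_2={p,q,s}: (r | p)=True r=False p=True
s_3={p,q,s}: (r | p)=True r=False p=True
s_4={q,s}: (r | p)=False r=False p=False
s_5={s}: (r | p)=False r=False p=False
G((r | p)) holds globally = False
First violation at position 0.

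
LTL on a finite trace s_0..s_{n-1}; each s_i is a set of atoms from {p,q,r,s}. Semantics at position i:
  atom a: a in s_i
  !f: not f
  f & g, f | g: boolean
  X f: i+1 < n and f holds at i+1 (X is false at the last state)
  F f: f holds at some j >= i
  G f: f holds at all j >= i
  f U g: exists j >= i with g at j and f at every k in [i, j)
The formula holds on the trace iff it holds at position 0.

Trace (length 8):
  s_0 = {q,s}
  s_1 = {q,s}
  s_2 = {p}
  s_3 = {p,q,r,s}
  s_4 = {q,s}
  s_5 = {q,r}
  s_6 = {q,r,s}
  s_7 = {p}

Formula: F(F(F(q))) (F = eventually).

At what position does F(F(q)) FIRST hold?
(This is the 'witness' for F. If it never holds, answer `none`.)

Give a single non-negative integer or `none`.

Answer: 0

Derivation:
s_0={q,s}: F(F(q))=True F(q)=True q=True
s_1={q,s}: F(F(q))=True F(q)=True q=True
s_2={p}: F(F(q))=True F(q)=True q=False
s_3={p,q,r,s}: F(F(q))=True F(q)=True q=True
s_4={q,s}: F(F(q))=True F(q)=True q=True
s_5={q,r}: F(F(q))=True F(q)=True q=True
s_6={q,r,s}: F(F(q))=True F(q)=True q=True
s_7={p}: F(F(q))=False F(q)=False q=False
F(F(F(q))) holds; first witness at position 0.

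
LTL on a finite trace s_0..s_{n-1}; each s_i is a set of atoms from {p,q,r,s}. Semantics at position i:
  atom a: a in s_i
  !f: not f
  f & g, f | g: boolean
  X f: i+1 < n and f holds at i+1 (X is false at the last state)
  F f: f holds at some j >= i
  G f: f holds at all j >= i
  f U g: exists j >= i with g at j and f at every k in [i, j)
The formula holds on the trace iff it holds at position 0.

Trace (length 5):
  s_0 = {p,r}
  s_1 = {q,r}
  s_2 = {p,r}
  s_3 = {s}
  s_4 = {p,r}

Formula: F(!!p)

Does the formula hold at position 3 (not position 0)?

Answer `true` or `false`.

Answer: true

Derivation:
s_0={p,r}: F(!!p)=True !!p=True !p=False p=True
s_1={q,r}: F(!!p)=True !!p=False !p=True p=False
s_2={p,r}: F(!!p)=True !!p=True !p=False p=True
s_3={s}: F(!!p)=True !!p=False !p=True p=False
s_4={p,r}: F(!!p)=True !!p=True !p=False p=True
Evaluating at position 3: result = True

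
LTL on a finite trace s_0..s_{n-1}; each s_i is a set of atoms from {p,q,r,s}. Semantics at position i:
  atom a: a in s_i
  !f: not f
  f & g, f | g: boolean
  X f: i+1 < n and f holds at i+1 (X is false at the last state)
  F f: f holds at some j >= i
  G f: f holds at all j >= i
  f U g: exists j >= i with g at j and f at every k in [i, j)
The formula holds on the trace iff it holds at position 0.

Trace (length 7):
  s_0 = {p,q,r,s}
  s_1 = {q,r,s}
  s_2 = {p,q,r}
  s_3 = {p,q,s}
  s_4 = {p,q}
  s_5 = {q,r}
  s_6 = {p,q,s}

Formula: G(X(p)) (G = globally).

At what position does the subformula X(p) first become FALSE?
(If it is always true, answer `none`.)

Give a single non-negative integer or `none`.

Answer: 0

Derivation:
s_0={p,q,r,s}: X(p)=False p=True
s_1={q,r,s}: X(p)=True p=False
s_2={p,q,r}: X(p)=True p=True
s_3={p,q,s}: X(p)=True p=True
s_4={p,q}: X(p)=False p=True
s_5={q,r}: X(p)=True p=False
s_6={p,q,s}: X(p)=False p=True
G(X(p)) holds globally = False
First violation at position 0.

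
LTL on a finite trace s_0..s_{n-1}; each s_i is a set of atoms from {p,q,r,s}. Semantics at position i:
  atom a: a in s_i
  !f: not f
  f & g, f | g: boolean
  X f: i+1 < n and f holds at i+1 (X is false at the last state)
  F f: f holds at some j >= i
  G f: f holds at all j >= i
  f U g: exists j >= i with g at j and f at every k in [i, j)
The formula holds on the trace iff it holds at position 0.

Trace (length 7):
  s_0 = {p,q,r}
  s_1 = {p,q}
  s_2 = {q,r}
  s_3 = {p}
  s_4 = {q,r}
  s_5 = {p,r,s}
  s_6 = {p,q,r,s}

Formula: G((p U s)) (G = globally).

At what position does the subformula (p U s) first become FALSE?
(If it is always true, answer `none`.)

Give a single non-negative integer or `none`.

Answer: 0

Derivation:
s_0={p,q,r}: (p U s)=False p=True s=False
s_1={p,q}: (p U s)=False p=True s=False
s_2={q,r}: (p U s)=False p=False s=False
s_3={p}: (p U s)=False p=True s=False
s_4={q,r}: (p U s)=False p=False s=False
s_5={p,r,s}: (p U s)=True p=True s=True
s_6={p,q,r,s}: (p U s)=True p=True s=True
G((p U s)) holds globally = False
First violation at position 0.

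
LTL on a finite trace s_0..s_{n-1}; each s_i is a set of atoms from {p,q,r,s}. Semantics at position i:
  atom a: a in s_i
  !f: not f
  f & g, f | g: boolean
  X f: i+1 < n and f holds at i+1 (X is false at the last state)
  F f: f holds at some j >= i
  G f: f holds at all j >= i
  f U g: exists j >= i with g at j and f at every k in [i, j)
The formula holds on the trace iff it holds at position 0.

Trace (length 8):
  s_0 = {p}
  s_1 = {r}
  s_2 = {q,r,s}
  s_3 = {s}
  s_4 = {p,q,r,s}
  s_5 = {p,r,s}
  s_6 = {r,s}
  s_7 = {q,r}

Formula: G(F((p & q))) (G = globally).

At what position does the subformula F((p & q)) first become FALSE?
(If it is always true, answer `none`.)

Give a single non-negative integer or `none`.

s_0={p}: F((p & q))=True (p & q)=False p=True q=False
s_1={r}: F((p & q))=True (p & q)=False p=False q=False
s_2={q,r,s}: F((p & q))=True (p & q)=False p=False q=True
s_3={s}: F((p & q))=True (p & q)=False p=False q=False
s_4={p,q,r,s}: F((p & q))=True (p & q)=True p=True q=True
s_5={p,r,s}: F((p & q))=False (p & q)=False p=True q=False
s_6={r,s}: F((p & q))=False (p & q)=False p=False q=False
s_7={q,r}: F((p & q))=False (p & q)=False p=False q=True
G(F((p & q))) holds globally = False
First violation at position 5.

Answer: 5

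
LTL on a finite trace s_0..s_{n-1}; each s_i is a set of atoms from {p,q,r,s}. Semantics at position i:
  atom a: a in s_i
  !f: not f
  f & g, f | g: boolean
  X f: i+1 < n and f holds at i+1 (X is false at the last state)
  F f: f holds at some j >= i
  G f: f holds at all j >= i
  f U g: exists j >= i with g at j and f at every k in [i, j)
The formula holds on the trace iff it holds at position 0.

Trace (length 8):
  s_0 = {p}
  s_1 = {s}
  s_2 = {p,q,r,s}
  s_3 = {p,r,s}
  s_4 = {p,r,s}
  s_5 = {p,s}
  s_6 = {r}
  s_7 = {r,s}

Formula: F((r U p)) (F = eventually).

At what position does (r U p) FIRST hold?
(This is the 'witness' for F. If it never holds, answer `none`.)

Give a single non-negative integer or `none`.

Answer: 0

Derivation:
s_0={p}: (r U p)=True r=False p=True
s_1={s}: (r U p)=False r=False p=False
s_2={p,q,r,s}: (r U p)=True r=True p=True
s_3={p,r,s}: (r U p)=True r=True p=True
s_4={p,r,s}: (r U p)=True r=True p=True
s_5={p,s}: (r U p)=True r=False p=True
s_6={r}: (r U p)=False r=True p=False
s_7={r,s}: (r U p)=False r=True p=False
F((r U p)) holds; first witness at position 0.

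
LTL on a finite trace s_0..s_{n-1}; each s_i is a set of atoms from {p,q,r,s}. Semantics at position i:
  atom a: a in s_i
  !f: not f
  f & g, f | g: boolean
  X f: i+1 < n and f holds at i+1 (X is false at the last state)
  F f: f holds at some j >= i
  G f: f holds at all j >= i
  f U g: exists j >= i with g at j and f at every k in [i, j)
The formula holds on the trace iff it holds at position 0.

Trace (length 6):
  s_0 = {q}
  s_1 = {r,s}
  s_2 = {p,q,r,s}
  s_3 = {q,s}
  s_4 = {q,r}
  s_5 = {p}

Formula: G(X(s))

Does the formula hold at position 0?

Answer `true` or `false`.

s_0={q}: G(X(s))=False X(s)=True s=False
s_1={r,s}: G(X(s))=False X(s)=True s=True
s_2={p,q,r,s}: G(X(s))=False X(s)=True s=True
s_3={q,s}: G(X(s))=False X(s)=False s=True
s_4={q,r}: G(X(s))=False X(s)=False s=False
s_5={p}: G(X(s))=False X(s)=False s=False

Answer: false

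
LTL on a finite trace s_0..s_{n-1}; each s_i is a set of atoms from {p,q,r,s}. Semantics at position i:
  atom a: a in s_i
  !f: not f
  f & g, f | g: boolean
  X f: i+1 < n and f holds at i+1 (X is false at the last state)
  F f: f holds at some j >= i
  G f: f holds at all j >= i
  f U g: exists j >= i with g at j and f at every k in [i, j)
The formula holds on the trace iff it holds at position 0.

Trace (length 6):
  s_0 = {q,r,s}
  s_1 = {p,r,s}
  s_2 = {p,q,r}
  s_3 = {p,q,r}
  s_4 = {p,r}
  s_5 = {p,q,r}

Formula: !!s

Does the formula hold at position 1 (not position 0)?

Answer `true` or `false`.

s_0={q,r,s}: !!s=True !s=False s=True
s_1={p,r,s}: !!s=True !s=False s=True
s_2={p,q,r}: !!s=False !s=True s=False
s_3={p,q,r}: !!s=False !s=True s=False
s_4={p,r}: !!s=False !s=True s=False
s_5={p,q,r}: !!s=False !s=True s=False
Evaluating at position 1: result = True

Answer: true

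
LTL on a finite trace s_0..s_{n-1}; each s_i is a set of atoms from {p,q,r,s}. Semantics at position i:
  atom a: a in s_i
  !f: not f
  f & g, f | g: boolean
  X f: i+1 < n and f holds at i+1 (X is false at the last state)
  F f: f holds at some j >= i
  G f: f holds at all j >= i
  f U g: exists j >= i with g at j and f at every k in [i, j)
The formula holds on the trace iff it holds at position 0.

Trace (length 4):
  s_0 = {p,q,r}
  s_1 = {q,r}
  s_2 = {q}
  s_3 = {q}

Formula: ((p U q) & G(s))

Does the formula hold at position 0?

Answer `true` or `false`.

Answer: false

Derivation:
s_0={p,q,r}: ((p U q) & G(s))=False (p U q)=True p=True q=True G(s)=False s=False
s_1={q,r}: ((p U q) & G(s))=False (p U q)=True p=False q=True G(s)=False s=False
s_2={q}: ((p U q) & G(s))=False (p U q)=True p=False q=True G(s)=False s=False
s_3={q}: ((p U q) & G(s))=False (p U q)=True p=False q=True G(s)=False s=False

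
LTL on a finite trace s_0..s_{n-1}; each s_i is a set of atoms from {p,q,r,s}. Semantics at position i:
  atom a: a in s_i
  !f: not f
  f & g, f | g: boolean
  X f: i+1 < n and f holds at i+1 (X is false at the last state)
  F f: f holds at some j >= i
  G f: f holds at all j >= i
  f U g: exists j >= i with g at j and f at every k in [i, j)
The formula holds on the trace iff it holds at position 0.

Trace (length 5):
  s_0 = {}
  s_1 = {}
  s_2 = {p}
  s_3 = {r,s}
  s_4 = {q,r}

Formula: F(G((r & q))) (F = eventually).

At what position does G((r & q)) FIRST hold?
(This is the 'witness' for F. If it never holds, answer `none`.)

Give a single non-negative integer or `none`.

Answer: 4

Derivation:
s_0={}: G((r & q))=False (r & q)=False r=False q=False
s_1={}: G((r & q))=False (r & q)=False r=False q=False
s_2={p}: G((r & q))=False (r & q)=False r=False q=False
s_3={r,s}: G((r & q))=False (r & q)=False r=True q=False
s_4={q,r}: G((r & q))=True (r & q)=True r=True q=True
F(G((r & q))) holds; first witness at position 4.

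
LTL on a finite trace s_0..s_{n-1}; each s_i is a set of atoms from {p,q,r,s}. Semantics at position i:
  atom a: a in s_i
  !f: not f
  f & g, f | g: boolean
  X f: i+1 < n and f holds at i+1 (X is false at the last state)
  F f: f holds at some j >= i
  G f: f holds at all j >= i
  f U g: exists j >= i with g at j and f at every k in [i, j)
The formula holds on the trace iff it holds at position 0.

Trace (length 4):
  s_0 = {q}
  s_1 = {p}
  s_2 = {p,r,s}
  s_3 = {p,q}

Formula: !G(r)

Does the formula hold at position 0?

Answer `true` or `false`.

s_0={q}: !G(r)=True G(r)=False r=False
s_1={p}: !G(r)=True G(r)=False r=False
s_2={p,r,s}: !G(r)=True G(r)=False r=True
s_3={p,q}: !G(r)=True G(r)=False r=False

Answer: true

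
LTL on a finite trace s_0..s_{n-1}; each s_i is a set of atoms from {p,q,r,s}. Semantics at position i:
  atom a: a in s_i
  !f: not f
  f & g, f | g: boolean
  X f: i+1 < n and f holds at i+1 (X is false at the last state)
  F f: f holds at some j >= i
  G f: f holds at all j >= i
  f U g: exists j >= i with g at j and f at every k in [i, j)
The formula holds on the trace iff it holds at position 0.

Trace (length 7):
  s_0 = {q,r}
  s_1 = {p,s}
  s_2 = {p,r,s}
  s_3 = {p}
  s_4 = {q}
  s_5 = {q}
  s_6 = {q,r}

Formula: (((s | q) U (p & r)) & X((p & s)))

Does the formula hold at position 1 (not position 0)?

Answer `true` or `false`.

Answer: true

Derivation:
s_0={q,r}: (((s | q) U (p & r)) & X((p & s)))=True ((s | q) U (p & r))=True (s | q)=True s=False q=True (p & r)=False p=False r=True X((p & s))=True (p & s)=False
s_1={p,s}: (((s | q) U (p & r)) & X((p & s)))=True ((s | q) U (p & r))=True (s | q)=True s=True q=False (p & r)=False p=True r=False X((p & s))=True (p & s)=True
s_2={p,r,s}: (((s | q) U (p & r)) & X((p & s)))=False ((s | q) U (p & r))=True (s | q)=True s=True q=False (p & r)=True p=True r=True X((p & s))=False (p & s)=True
s_3={p}: (((s | q) U (p & r)) & X((p & s)))=False ((s | q) U (p & r))=False (s | q)=False s=False q=False (p & r)=False p=True r=False X((p & s))=False (p & s)=False
s_4={q}: (((s | q) U (p & r)) & X((p & s)))=False ((s | q) U (p & r))=False (s | q)=True s=False q=True (p & r)=False p=False r=False X((p & s))=False (p & s)=False
s_5={q}: (((s | q) U (p & r)) & X((p & s)))=False ((s | q) U (p & r))=False (s | q)=True s=False q=True (p & r)=False p=False r=False X((p & s))=False (p & s)=False
s_6={q,r}: (((s | q) U (p & r)) & X((p & s)))=False ((s | q) U (p & r))=False (s | q)=True s=False q=True (p & r)=False p=False r=True X((p & s))=False (p & s)=False
Evaluating at position 1: result = True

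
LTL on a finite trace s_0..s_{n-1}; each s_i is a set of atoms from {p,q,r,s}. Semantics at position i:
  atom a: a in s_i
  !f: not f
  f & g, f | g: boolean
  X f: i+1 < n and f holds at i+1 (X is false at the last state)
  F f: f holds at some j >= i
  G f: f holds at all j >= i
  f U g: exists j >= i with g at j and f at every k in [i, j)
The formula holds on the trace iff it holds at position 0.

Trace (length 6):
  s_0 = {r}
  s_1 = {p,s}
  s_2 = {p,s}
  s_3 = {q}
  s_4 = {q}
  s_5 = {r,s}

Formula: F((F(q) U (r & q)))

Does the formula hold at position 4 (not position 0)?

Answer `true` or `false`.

s_0={r}: F((F(q) U (r & q)))=False (F(q) U (r & q))=False F(q)=True q=False (r & q)=False r=True
s_1={p,s}: F((F(q) U (r & q)))=False (F(q) U (r & q))=False F(q)=True q=False (r & q)=False r=False
s_2={p,s}: F((F(q) U (r & q)))=False (F(q) U (r & q))=False F(q)=True q=False (r & q)=False r=False
s_3={q}: F((F(q) U (r & q)))=False (F(q) U (r & q))=False F(q)=True q=True (r & q)=False r=False
s_4={q}: F((F(q) U (r & q)))=False (F(q) U (r & q))=False F(q)=True q=True (r & q)=False r=False
s_5={r,s}: F((F(q) U (r & q)))=False (F(q) U (r & q))=False F(q)=False q=False (r & q)=False r=True
Evaluating at position 4: result = False

Answer: false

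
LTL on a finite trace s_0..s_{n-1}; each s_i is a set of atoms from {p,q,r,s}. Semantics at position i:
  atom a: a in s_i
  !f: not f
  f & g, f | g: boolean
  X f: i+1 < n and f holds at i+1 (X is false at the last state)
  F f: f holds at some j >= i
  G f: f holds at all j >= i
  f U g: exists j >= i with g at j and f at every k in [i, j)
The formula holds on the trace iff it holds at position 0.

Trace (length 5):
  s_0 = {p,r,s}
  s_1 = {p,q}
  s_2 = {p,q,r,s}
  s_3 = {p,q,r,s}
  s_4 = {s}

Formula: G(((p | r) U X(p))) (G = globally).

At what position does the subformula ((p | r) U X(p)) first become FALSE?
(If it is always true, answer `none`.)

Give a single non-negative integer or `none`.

s_0={p,r,s}: ((p | r) U X(p))=True (p | r)=True p=True r=True X(p)=True
s_1={p,q}: ((p | r) U X(p))=True (p | r)=True p=True r=False X(p)=True
s_2={p,q,r,s}: ((p | r) U X(p))=True (p | r)=True p=True r=True X(p)=True
s_3={p,q,r,s}: ((p | r) U X(p))=False (p | r)=True p=True r=True X(p)=False
s_4={s}: ((p | r) U X(p))=False (p | r)=False p=False r=False X(p)=False
G(((p | r) U X(p))) holds globally = False
First violation at position 3.

Answer: 3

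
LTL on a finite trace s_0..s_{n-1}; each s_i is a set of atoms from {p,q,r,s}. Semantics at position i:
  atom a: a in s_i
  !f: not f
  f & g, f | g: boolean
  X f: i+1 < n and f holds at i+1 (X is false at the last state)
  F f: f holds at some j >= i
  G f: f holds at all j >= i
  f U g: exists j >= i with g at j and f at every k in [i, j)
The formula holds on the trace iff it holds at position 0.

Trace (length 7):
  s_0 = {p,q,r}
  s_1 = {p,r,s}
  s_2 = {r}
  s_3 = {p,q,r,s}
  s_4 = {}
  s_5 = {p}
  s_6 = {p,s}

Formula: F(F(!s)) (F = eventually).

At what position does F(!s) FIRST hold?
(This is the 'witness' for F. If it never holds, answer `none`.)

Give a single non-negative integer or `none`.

Answer: 0

Derivation:
s_0={p,q,r}: F(!s)=True !s=True s=False
s_1={p,r,s}: F(!s)=True !s=False s=True
s_2={r}: F(!s)=True !s=True s=False
s_3={p,q,r,s}: F(!s)=True !s=False s=True
s_4={}: F(!s)=True !s=True s=False
s_5={p}: F(!s)=True !s=True s=False
s_6={p,s}: F(!s)=False !s=False s=True
F(F(!s)) holds; first witness at position 0.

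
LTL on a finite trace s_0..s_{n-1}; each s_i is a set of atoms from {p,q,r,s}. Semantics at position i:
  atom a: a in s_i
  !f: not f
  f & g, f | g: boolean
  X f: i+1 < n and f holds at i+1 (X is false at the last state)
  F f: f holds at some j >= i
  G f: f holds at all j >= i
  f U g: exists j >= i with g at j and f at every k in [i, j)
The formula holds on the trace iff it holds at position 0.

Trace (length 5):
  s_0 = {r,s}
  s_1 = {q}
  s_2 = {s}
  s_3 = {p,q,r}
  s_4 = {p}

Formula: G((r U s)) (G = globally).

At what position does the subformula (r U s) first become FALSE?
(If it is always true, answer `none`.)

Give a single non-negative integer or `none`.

Answer: 1

Derivation:
s_0={r,s}: (r U s)=True r=True s=True
s_1={q}: (r U s)=False r=False s=False
s_2={s}: (r U s)=True r=False s=True
s_3={p,q,r}: (r U s)=False r=True s=False
s_4={p}: (r U s)=False r=False s=False
G((r U s)) holds globally = False
First violation at position 1.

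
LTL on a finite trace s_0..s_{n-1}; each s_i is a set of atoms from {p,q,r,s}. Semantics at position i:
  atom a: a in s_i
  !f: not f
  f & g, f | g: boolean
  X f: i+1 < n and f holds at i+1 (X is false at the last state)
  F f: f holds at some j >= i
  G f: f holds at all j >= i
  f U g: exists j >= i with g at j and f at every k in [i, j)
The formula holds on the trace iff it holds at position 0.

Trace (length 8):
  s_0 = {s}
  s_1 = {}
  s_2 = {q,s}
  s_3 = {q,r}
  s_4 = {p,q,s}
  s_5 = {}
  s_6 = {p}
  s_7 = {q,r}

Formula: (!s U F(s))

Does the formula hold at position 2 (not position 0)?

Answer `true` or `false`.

s_0={s}: (!s U F(s))=True !s=False s=True F(s)=True
s_1={}: (!s U F(s))=True !s=True s=False F(s)=True
s_2={q,s}: (!s U F(s))=True !s=False s=True F(s)=True
s_3={q,r}: (!s U F(s))=True !s=True s=False F(s)=True
s_4={p,q,s}: (!s U F(s))=True !s=False s=True F(s)=True
s_5={}: (!s U F(s))=False !s=True s=False F(s)=False
s_6={p}: (!s U F(s))=False !s=True s=False F(s)=False
s_7={q,r}: (!s U F(s))=False !s=True s=False F(s)=False
Evaluating at position 2: result = True

Answer: true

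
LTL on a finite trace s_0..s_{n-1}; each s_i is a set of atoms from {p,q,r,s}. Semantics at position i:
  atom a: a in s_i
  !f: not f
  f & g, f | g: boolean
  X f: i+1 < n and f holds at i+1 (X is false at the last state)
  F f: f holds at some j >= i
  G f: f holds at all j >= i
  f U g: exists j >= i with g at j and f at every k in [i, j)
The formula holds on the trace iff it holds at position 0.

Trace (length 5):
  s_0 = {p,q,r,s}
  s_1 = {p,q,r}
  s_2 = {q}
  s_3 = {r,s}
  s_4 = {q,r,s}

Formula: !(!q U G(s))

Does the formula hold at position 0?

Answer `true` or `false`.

s_0={p,q,r,s}: !(!q U G(s))=True (!q U G(s))=False !q=False q=True G(s)=False s=True
s_1={p,q,r}: !(!q U G(s))=True (!q U G(s))=False !q=False q=True G(s)=False s=False
s_2={q}: !(!q U G(s))=True (!q U G(s))=False !q=False q=True G(s)=False s=False
s_3={r,s}: !(!q U G(s))=False (!q U G(s))=True !q=True q=False G(s)=True s=True
s_4={q,r,s}: !(!q U G(s))=False (!q U G(s))=True !q=False q=True G(s)=True s=True

Answer: true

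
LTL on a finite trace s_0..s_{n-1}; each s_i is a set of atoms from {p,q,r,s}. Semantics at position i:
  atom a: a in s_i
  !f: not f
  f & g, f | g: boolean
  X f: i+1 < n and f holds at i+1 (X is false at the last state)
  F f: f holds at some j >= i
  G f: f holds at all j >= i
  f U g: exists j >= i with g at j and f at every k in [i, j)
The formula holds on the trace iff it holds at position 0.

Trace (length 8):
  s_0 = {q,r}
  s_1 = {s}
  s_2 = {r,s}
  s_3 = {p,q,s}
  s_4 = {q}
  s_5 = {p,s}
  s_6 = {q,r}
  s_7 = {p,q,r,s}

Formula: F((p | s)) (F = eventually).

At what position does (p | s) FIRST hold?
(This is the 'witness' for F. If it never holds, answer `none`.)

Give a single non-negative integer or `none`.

s_0={q,r}: (p | s)=False p=False s=False
s_1={s}: (p | s)=True p=False s=True
s_2={r,s}: (p | s)=True p=False s=True
s_3={p,q,s}: (p | s)=True p=True s=True
s_4={q}: (p | s)=False p=False s=False
s_5={p,s}: (p | s)=True p=True s=True
s_6={q,r}: (p | s)=False p=False s=False
s_7={p,q,r,s}: (p | s)=True p=True s=True
F((p | s)) holds; first witness at position 1.

Answer: 1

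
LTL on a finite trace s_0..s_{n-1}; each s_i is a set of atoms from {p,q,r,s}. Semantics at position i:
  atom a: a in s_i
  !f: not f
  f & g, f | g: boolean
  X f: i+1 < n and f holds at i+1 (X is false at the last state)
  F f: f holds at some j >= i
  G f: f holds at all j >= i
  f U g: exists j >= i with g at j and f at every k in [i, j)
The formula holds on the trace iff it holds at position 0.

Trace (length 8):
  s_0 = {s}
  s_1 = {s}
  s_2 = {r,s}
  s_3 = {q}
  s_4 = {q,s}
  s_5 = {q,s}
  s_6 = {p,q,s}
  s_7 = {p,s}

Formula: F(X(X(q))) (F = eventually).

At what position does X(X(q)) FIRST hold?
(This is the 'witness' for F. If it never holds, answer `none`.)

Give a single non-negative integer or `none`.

s_0={s}: X(X(q))=False X(q)=False q=False
s_1={s}: X(X(q))=True X(q)=False q=False
s_2={r,s}: X(X(q))=True X(q)=True q=False
s_3={q}: X(X(q))=True X(q)=True q=True
s_4={q,s}: X(X(q))=True X(q)=True q=True
s_5={q,s}: X(X(q))=False X(q)=True q=True
s_6={p,q,s}: X(X(q))=False X(q)=False q=True
s_7={p,s}: X(X(q))=False X(q)=False q=False
F(X(X(q))) holds; first witness at position 1.

Answer: 1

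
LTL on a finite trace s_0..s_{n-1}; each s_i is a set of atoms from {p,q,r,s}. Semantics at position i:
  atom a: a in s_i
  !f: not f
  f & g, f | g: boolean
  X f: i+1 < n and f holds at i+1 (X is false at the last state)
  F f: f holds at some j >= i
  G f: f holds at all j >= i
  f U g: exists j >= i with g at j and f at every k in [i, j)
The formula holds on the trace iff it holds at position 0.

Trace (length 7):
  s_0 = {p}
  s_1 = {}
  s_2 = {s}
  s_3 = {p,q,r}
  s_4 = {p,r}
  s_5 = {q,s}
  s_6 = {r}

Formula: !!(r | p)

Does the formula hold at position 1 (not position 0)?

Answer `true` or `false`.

s_0={p}: !!(r | p)=True !(r | p)=False (r | p)=True r=False p=True
s_1={}: !!(r | p)=False !(r | p)=True (r | p)=False r=False p=False
s_2={s}: !!(r | p)=False !(r | p)=True (r | p)=False r=False p=False
s_3={p,q,r}: !!(r | p)=True !(r | p)=False (r | p)=True r=True p=True
s_4={p,r}: !!(r | p)=True !(r | p)=False (r | p)=True r=True p=True
s_5={q,s}: !!(r | p)=False !(r | p)=True (r | p)=False r=False p=False
s_6={r}: !!(r | p)=True !(r | p)=False (r | p)=True r=True p=False
Evaluating at position 1: result = False

Answer: false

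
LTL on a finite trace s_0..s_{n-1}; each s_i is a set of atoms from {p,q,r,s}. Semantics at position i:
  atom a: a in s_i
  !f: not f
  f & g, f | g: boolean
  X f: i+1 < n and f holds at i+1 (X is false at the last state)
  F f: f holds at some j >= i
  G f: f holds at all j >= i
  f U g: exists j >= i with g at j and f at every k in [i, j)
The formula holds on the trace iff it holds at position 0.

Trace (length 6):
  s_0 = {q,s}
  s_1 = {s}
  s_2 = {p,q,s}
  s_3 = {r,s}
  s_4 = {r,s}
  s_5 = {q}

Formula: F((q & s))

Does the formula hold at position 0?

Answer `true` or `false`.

s_0={q,s}: F((q & s))=True (q & s)=True q=True s=True
s_1={s}: F((q & s))=True (q & s)=False q=False s=True
s_2={p,q,s}: F((q & s))=True (q & s)=True q=True s=True
s_3={r,s}: F((q & s))=False (q & s)=False q=False s=True
s_4={r,s}: F((q & s))=False (q & s)=False q=False s=True
s_5={q}: F((q & s))=False (q & s)=False q=True s=False

Answer: true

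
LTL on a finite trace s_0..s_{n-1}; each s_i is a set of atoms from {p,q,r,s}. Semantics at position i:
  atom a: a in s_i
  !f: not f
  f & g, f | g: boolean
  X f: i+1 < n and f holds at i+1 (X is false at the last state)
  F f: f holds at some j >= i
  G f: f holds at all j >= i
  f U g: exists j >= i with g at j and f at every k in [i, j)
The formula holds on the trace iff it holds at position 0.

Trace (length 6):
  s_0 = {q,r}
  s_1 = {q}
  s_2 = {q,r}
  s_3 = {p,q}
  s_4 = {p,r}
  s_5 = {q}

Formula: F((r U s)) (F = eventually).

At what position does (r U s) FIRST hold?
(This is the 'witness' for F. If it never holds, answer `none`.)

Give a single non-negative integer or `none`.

s_0={q,r}: (r U s)=False r=True s=False
s_1={q}: (r U s)=False r=False s=False
s_2={q,r}: (r U s)=False r=True s=False
s_3={p,q}: (r U s)=False r=False s=False
s_4={p,r}: (r U s)=False r=True s=False
s_5={q}: (r U s)=False r=False s=False
F((r U s)) does not hold (no witness exists).

Answer: none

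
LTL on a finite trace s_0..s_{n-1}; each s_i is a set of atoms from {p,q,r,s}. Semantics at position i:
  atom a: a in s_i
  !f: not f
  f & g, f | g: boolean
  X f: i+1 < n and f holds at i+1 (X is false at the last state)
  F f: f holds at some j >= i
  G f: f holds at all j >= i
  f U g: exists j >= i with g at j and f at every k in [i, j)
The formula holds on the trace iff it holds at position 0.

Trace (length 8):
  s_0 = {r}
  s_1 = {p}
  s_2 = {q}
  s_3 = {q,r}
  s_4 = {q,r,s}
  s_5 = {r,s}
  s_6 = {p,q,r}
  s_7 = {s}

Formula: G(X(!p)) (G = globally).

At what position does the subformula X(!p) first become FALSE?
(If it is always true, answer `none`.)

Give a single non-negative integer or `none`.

Answer: 0

Derivation:
s_0={r}: X(!p)=False !p=True p=False
s_1={p}: X(!p)=True !p=False p=True
s_2={q}: X(!p)=True !p=True p=False
s_3={q,r}: X(!p)=True !p=True p=False
s_4={q,r,s}: X(!p)=True !p=True p=False
s_5={r,s}: X(!p)=False !p=True p=False
s_6={p,q,r}: X(!p)=True !p=False p=True
s_7={s}: X(!p)=False !p=True p=False
G(X(!p)) holds globally = False
First violation at position 0.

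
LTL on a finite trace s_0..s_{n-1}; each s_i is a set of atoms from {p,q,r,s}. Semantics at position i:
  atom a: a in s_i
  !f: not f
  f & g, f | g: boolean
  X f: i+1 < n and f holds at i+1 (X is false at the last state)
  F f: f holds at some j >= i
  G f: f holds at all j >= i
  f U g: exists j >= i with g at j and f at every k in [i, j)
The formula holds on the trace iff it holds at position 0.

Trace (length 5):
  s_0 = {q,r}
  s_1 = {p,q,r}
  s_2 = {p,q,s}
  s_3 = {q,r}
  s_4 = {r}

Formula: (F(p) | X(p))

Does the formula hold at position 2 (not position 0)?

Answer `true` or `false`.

Answer: true

Derivation:
s_0={q,r}: (F(p) | X(p))=True F(p)=True p=False X(p)=True
s_1={p,q,r}: (F(p) | X(p))=True F(p)=True p=True X(p)=True
s_2={p,q,s}: (F(p) | X(p))=True F(p)=True p=True X(p)=False
s_3={q,r}: (F(p) | X(p))=False F(p)=False p=False X(p)=False
s_4={r}: (F(p) | X(p))=False F(p)=False p=False X(p)=False
Evaluating at position 2: result = True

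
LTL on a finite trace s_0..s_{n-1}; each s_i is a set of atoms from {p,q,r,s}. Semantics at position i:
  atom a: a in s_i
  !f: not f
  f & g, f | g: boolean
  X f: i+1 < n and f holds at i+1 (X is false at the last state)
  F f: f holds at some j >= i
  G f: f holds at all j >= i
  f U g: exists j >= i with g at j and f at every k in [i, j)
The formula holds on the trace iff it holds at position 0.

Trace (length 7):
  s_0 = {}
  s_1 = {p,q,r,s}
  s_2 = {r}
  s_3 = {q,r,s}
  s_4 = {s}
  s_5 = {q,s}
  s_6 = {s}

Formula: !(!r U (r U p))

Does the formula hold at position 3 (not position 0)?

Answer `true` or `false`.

Answer: true

Derivation:
s_0={}: !(!r U (r U p))=False (!r U (r U p))=True !r=True r=False (r U p)=False p=False
s_1={p,q,r,s}: !(!r U (r U p))=False (!r U (r U p))=True !r=False r=True (r U p)=True p=True
s_2={r}: !(!r U (r U p))=True (!r U (r U p))=False !r=False r=True (r U p)=False p=False
s_3={q,r,s}: !(!r U (r U p))=True (!r U (r U p))=False !r=False r=True (r U p)=False p=False
s_4={s}: !(!r U (r U p))=True (!r U (r U p))=False !r=True r=False (r U p)=False p=False
s_5={q,s}: !(!r U (r U p))=True (!r U (r U p))=False !r=True r=False (r U p)=False p=False
s_6={s}: !(!r U (r U p))=True (!r U (r U p))=False !r=True r=False (r U p)=False p=False
Evaluating at position 3: result = True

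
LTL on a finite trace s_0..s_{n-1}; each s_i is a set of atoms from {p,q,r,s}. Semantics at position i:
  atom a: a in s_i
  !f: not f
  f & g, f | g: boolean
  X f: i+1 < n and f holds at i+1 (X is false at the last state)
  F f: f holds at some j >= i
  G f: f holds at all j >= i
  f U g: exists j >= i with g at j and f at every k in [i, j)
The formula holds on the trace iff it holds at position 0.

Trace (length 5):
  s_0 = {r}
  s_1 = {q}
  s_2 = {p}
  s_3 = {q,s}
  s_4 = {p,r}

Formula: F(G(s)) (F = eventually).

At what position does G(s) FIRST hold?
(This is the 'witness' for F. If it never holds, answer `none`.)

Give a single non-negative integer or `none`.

s_0={r}: G(s)=False s=False
s_1={q}: G(s)=False s=False
s_2={p}: G(s)=False s=False
s_3={q,s}: G(s)=False s=True
s_4={p,r}: G(s)=False s=False
F(G(s)) does not hold (no witness exists).

Answer: none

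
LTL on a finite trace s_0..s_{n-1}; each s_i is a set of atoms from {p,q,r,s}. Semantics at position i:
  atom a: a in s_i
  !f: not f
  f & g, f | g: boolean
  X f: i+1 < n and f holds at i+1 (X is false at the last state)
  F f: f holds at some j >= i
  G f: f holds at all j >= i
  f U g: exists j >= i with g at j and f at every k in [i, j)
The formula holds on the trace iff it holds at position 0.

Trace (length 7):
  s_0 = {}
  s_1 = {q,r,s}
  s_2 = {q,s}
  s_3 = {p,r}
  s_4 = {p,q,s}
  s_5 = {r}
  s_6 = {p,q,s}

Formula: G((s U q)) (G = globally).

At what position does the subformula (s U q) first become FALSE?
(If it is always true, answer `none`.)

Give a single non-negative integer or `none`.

s_0={}: (s U q)=False s=False q=False
s_1={q,r,s}: (s U q)=True s=True q=True
s_2={q,s}: (s U q)=True s=True q=True
s_3={p,r}: (s U q)=False s=False q=False
s_4={p,q,s}: (s U q)=True s=True q=True
s_5={r}: (s U q)=False s=False q=False
s_6={p,q,s}: (s U q)=True s=True q=True
G((s U q)) holds globally = False
First violation at position 0.

Answer: 0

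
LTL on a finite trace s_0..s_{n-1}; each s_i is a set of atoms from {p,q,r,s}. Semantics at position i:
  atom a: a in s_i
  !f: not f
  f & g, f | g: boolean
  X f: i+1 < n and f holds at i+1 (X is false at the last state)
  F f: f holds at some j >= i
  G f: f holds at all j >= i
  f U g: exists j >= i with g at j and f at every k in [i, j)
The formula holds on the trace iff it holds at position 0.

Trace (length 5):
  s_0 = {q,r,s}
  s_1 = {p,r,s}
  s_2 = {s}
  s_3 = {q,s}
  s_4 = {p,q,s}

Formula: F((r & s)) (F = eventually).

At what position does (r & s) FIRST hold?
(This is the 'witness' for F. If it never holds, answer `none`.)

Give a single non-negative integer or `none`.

s_0={q,r,s}: (r & s)=True r=True s=True
s_1={p,r,s}: (r & s)=True r=True s=True
s_2={s}: (r & s)=False r=False s=True
s_3={q,s}: (r & s)=False r=False s=True
s_4={p,q,s}: (r & s)=False r=False s=True
F((r & s)) holds; first witness at position 0.

Answer: 0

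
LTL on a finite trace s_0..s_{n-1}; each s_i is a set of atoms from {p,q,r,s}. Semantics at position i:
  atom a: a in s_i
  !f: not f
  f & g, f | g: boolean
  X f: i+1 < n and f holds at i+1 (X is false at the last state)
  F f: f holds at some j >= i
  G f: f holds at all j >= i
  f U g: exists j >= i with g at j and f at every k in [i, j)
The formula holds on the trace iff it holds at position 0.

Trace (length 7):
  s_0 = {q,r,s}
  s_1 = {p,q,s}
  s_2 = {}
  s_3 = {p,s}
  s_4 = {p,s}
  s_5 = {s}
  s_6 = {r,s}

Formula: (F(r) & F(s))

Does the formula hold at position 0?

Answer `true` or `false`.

Answer: true

Derivation:
s_0={q,r,s}: (F(r) & F(s))=True F(r)=True r=True F(s)=True s=True
s_1={p,q,s}: (F(r) & F(s))=True F(r)=True r=False F(s)=True s=True
s_2={}: (F(r) & F(s))=True F(r)=True r=False F(s)=True s=False
s_3={p,s}: (F(r) & F(s))=True F(r)=True r=False F(s)=True s=True
s_4={p,s}: (F(r) & F(s))=True F(r)=True r=False F(s)=True s=True
s_5={s}: (F(r) & F(s))=True F(r)=True r=False F(s)=True s=True
s_6={r,s}: (F(r) & F(s))=True F(r)=True r=True F(s)=True s=True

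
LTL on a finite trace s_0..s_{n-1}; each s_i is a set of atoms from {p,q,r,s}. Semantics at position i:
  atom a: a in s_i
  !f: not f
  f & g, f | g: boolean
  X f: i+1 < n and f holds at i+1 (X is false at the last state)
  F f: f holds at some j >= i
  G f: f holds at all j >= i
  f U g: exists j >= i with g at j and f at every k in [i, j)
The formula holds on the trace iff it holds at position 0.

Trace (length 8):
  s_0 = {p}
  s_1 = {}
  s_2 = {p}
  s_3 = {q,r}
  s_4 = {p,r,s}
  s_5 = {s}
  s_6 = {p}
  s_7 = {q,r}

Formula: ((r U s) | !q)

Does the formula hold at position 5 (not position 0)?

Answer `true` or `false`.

Answer: true

Derivation:
s_0={p}: ((r U s) | !q)=True (r U s)=False r=False s=False !q=True q=False
s_1={}: ((r U s) | !q)=True (r U s)=False r=False s=False !q=True q=False
s_2={p}: ((r U s) | !q)=True (r U s)=False r=False s=False !q=True q=False
s_3={q,r}: ((r U s) | !q)=True (r U s)=True r=True s=False !q=False q=True
s_4={p,r,s}: ((r U s) | !q)=True (r U s)=True r=True s=True !q=True q=False
s_5={s}: ((r U s) | !q)=True (r U s)=True r=False s=True !q=True q=False
s_6={p}: ((r U s) | !q)=True (r U s)=False r=False s=False !q=True q=False
s_7={q,r}: ((r U s) | !q)=False (r U s)=False r=True s=False !q=False q=True
Evaluating at position 5: result = True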